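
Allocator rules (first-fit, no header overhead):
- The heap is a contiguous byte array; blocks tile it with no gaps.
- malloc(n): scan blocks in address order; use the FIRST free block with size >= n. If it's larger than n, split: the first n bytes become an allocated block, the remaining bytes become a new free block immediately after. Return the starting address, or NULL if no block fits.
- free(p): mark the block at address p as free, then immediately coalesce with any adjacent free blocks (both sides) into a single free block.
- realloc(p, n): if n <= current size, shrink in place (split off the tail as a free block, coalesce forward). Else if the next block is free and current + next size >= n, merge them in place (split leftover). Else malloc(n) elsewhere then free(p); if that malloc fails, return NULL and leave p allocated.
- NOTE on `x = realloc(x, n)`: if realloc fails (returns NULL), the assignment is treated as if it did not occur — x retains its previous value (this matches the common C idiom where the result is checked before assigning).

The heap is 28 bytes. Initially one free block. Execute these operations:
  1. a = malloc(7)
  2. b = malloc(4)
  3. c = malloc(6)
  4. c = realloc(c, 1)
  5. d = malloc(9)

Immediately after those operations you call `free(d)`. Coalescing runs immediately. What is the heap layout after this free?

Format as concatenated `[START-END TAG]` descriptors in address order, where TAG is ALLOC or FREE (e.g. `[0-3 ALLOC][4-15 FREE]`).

Op 1: a = malloc(7) -> a = 0; heap: [0-6 ALLOC][7-27 FREE]
Op 2: b = malloc(4) -> b = 7; heap: [0-6 ALLOC][7-10 ALLOC][11-27 FREE]
Op 3: c = malloc(6) -> c = 11; heap: [0-6 ALLOC][7-10 ALLOC][11-16 ALLOC][17-27 FREE]
Op 4: c = realloc(c, 1) -> c = 11; heap: [0-6 ALLOC][7-10 ALLOC][11-11 ALLOC][12-27 FREE]
Op 5: d = malloc(9) -> d = 12; heap: [0-6 ALLOC][7-10 ALLOC][11-11 ALLOC][12-20 ALLOC][21-27 FREE]
free(d): d = 12 -> block [12-20 ALLOC]; mark free, coalesce with adjacent free neighbors -> [0-6 ALLOC][7-10 ALLOC][11-11 ALLOC][12-27 FREE]

Answer: [0-6 ALLOC][7-10 ALLOC][11-11 ALLOC][12-27 FREE]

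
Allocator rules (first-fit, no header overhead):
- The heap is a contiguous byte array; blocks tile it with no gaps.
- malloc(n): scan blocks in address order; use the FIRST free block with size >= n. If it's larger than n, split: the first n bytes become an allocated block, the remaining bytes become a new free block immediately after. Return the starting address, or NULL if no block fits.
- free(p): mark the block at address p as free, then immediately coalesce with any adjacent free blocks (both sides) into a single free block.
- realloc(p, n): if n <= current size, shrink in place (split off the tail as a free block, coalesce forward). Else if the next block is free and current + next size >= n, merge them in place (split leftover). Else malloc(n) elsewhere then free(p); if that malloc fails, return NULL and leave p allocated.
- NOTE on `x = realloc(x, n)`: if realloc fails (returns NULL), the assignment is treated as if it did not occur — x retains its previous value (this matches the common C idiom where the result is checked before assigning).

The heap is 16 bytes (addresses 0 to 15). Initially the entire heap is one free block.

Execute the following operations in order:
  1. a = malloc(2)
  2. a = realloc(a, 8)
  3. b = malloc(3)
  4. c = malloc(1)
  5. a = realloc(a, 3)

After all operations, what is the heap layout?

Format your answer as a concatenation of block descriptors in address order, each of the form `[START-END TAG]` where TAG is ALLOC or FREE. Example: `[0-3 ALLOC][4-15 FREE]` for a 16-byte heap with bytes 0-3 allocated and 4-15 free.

Answer: [0-2 ALLOC][3-7 FREE][8-10 ALLOC][11-11 ALLOC][12-15 FREE]

Derivation:
Op 1: a = malloc(2) -> a = 0; heap: [0-1 ALLOC][2-15 FREE]
Op 2: a = realloc(a, 8) -> a = 0; heap: [0-7 ALLOC][8-15 FREE]
Op 3: b = malloc(3) -> b = 8; heap: [0-7 ALLOC][8-10 ALLOC][11-15 FREE]
Op 4: c = malloc(1) -> c = 11; heap: [0-7 ALLOC][8-10 ALLOC][11-11 ALLOC][12-15 FREE]
Op 5: a = realloc(a, 3) -> a = 0; heap: [0-2 ALLOC][3-7 FREE][8-10 ALLOC][11-11 ALLOC][12-15 FREE]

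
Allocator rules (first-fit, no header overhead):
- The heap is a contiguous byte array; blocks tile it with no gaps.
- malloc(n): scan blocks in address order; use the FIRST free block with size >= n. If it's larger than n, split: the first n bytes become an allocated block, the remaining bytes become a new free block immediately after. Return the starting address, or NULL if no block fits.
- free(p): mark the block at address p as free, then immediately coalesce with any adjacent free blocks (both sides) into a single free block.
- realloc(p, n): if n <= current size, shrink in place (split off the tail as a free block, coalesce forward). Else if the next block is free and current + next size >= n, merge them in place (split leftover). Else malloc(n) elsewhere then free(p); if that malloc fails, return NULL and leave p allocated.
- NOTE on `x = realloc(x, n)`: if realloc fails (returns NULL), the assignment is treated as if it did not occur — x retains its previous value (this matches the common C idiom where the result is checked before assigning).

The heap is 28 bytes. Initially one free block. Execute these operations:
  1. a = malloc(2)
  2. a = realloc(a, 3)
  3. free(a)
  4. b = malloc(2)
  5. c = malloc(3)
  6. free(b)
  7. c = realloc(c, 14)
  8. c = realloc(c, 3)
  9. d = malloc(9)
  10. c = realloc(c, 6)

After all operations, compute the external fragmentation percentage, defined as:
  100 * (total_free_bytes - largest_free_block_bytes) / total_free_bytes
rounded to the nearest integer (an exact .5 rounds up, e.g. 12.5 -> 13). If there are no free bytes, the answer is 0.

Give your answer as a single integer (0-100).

Op 1: a = malloc(2) -> a = 0; heap: [0-1 ALLOC][2-27 FREE]
Op 2: a = realloc(a, 3) -> a = 0; heap: [0-2 ALLOC][3-27 FREE]
Op 3: free(a) -> (freed a); heap: [0-27 FREE]
Op 4: b = malloc(2) -> b = 0; heap: [0-1 ALLOC][2-27 FREE]
Op 5: c = malloc(3) -> c = 2; heap: [0-1 ALLOC][2-4 ALLOC][5-27 FREE]
Op 6: free(b) -> (freed b); heap: [0-1 FREE][2-4 ALLOC][5-27 FREE]
Op 7: c = realloc(c, 14) -> c = 2; heap: [0-1 FREE][2-15 ALLOC][16-27 FREE]
Op 8: c = realloc(c, 3) -> c = 2; heap: [0-1 FREE][2-4 ALLOC][5-27 FREE]
Op 9: d = malloc(9) -> d = 5; heap: [0-1 FREE][2-4 ALLOC][5-13 ALLOC][14-27 FREE]
Op 10: c = realloc(c, 6) -> c = 14; heap: [0-4 FREE][5-13 ALLOC][14-19 ALLOC][20-27 FREE]
Free blocks: [5 8] total_free=13 largest=8 -> 100*(13-8)/13 = 500/13 ≈ 38.462 -> rounds to 38

Answer: 38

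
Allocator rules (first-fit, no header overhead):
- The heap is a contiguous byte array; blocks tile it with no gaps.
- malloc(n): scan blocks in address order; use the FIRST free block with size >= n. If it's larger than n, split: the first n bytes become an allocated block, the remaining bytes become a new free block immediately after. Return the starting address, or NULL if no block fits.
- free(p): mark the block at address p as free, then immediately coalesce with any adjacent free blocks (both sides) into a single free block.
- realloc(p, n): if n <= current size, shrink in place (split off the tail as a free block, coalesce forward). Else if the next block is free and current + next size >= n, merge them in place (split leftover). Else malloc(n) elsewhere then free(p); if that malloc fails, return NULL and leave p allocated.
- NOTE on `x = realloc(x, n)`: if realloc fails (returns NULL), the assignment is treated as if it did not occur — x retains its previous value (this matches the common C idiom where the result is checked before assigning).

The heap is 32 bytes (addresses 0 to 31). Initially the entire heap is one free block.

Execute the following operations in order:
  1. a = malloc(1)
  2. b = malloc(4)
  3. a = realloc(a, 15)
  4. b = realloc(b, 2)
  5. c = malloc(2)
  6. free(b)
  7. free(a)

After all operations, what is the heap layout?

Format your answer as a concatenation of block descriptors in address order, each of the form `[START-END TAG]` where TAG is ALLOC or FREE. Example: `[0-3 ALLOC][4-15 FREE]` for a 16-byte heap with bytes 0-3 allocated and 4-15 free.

Answer: [0-2 FREE][3-4 ALLOC][5-31 FREE]

Derivation:
Op 1: a = malloc(1) -> a = 0; heap: [0-0 ALLOC][1-31 FREE]
Op 2: b = malloc(4) -> b = 1; heap: [0-0 ALLOC][1-4 ALLOC][5-31 FREE]
Op 3: a = realloc(a, 15) -> a = 5; heap: [0-0 FREE][1-4 ALLOC][5-19 ALLOC][20-31 FREE]
Op 4: b = realloc(b, 2) -> b = 1; heap: [0-0 FREE][1-2 ALLOC][3-4 FREE][5-19 ALLOC][20-31 FREE]
Op 5: c = malloc(2) -> c = 3; heap: [0-0 FREE][1-2 ALLOC][3-4 ALLOC][5-19 ALLOC][20-31 FREE]
Op 6: free(b) -> (freed b); heap: [0-2 FREE][3-4 ALLOC][5-19 ALLOC][20-31 FREE]
Op 7: free(a) -> (freed a); heap: [0-2 FREE][3-4 ALLOC][5-31 FREE]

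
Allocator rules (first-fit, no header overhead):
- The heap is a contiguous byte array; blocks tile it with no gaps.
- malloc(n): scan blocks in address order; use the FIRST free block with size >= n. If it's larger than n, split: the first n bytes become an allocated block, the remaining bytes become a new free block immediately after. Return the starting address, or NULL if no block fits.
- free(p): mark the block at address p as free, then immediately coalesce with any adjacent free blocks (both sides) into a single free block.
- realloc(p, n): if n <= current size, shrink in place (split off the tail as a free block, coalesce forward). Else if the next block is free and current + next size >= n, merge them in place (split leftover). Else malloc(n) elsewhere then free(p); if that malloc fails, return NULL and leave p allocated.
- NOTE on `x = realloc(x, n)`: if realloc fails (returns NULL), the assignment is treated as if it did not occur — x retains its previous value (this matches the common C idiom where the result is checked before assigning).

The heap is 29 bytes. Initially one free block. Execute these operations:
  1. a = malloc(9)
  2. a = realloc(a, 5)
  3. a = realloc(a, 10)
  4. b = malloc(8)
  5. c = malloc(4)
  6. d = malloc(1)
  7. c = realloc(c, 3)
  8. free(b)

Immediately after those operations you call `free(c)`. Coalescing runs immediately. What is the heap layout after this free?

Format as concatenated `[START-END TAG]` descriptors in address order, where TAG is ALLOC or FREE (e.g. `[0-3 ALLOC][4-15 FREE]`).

Answer: [0-9 ALLOC][10-21 FREE][22-22 ALLOC][23-28 FREE]

Derivation:
Op 1: a = malloc(9) -> a = 0; heap: [0-8 ALLOC][9-28 FREE]
Op 2: a = realloc(a, 5) -> a = 0; heap: [0-4 ALLOC][5-28 FREE]
Op 3: a = realloc(a, 10) -> a = 0; heap: [0-9 ALLOC][10-28 FREE]
Op 4: b = malloc(8) -> b = 10; heap: [0-9 ALLOC][10-17 ALLOC][18-28 FREE]
Op 5: c = malloc(4) -> c = 18; heap: [0-9 ALLOC][10-17 ALLOC][18-21 ALLOC][22-28 FREE]
Op 6: d = malloc(1) -> d = 22; heap: [0-9 ALLOC][10-17 ALLOC][18-21 ALLOC][22-22 ALLOC][23-28 FREE]
Op 7: c = realloc(c, 3) -> c = 18; heap: [0-9 ALLOC][10-17 ALLOC][18-20 ALLOC][21-21 FREE][22-22 ALLOC][23-28 FREE]
Op 8: free(b) -> (freed b); heap: [0-9 ALLOC][10-17 FREE][18-20 ALLOC][21-21 FREE][22-22 ALLOC][23-28 FREE]
free(c): c = 18 -> block [18-20 ALLOC]; mark free, coalesce with adjacent free neighbors -> [0-9 ALLOC][10-21 FREE][22-22 ALLOC][23-28 FREE]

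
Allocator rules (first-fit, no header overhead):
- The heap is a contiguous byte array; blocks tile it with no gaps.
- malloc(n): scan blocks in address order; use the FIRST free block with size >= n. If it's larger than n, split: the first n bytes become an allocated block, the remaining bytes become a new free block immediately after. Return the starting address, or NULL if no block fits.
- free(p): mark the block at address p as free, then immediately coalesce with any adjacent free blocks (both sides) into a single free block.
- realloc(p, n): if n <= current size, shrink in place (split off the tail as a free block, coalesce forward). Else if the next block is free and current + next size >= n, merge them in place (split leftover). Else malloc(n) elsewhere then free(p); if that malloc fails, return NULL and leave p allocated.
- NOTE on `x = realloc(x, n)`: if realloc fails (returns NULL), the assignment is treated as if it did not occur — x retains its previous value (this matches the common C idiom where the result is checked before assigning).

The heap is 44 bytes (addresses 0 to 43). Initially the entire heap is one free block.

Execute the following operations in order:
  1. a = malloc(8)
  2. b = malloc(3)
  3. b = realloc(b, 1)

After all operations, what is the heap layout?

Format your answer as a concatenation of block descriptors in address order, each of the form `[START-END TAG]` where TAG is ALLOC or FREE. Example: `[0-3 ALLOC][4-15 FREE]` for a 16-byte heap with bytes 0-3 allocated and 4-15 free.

Answer: [0-7 ALLOC][8-8 ALLOC][9-43 FREE]

Derivation:
Op 1: a = malloc(8) -> a = 0; heap: [0-7 ALLOC][8-43 FREE]
Op 2: b = malloc(3) -> b = 8; heap: [0-7 ALLOC][8-10 ALLOC][11-43 FREE]
Op 3: b = realloc(b, 1) -> b = 8; heap: [0-7 ALLOC][8-8 ALLOC][9-43 FREE]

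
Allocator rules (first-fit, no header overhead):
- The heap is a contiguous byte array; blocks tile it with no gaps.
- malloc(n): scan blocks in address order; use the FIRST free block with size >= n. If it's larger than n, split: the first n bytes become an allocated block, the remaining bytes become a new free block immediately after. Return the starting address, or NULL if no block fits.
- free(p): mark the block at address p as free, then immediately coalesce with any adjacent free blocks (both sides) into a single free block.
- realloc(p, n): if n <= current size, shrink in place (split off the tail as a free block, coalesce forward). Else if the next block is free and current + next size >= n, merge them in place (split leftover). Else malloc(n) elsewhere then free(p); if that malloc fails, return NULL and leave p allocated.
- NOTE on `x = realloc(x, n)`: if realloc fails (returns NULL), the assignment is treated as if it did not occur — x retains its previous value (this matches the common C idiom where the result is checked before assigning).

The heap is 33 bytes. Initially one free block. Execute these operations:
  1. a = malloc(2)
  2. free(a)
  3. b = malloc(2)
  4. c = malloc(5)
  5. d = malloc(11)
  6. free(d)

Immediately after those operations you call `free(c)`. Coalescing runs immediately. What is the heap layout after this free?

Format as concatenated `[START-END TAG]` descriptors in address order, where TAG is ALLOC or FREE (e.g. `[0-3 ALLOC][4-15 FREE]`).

Answer: [0-1 ALLOC][2-32 FREE]

Derivation:
Op 1: a = malloc(2) -> a = 0; heap: [0-1 ALLOC][2-32 FREE]
Op 2: free(a) -> (freed a); heap: [0-32 FREE]
Op 3: b = malloc(2) -> b = 0; heap: [0-1 ALLOC][2-32 FREE]
Op 4: c = malloc(5) -> c = 2; heap: [0-1 ALLOC][2-6 ALLOC][7-32 FREE]
Op 5: d = malloc(11) -> d = 7; heap: [0-1 ALLOC][2-6 ALLOC][7-17 ALLOC][18-32 FREE]
Op 6: free(d) -> (freed d); heap: [0-1 ALLOC][2-6 ALLOC][7-32 FREE]
free(c): c = 2 -> block [2-6 ALLOC]; mark free, coalesce with adjacent free neighbors -> [0-1 ALLOC][2-32 FREE]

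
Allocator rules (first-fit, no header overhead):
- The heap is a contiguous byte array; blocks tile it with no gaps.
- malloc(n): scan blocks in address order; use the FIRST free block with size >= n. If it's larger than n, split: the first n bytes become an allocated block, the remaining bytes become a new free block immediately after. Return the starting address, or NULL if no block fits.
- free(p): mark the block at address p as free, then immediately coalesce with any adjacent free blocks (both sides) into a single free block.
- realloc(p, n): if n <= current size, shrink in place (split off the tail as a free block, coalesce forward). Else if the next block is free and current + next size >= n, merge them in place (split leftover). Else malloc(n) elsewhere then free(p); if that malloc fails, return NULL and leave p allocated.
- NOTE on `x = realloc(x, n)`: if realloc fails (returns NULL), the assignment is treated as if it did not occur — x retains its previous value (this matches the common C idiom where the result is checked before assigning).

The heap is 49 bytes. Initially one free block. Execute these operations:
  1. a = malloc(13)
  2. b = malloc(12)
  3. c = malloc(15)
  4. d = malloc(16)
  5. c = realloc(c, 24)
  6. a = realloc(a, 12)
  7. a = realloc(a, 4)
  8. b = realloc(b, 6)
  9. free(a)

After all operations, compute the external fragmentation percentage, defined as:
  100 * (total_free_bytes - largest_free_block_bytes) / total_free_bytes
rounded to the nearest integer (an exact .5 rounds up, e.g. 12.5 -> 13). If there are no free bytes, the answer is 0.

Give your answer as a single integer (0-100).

Answer: 32

Derivation:
Op 1: a = malloc(13) -> a = 0; heap: [0-12 ALLOC][13-48 FREE]
Op 2: b = malloc(12) -> b = 13; heap: [0-12 ALLOC][13-24 ALLOC][25-48 FREE]
Op 3: c = malloc(15) -> c = 25; heap: [0-12 ALLOC][13-24 ALLOC][25-39 ALLOC][40-48 FREE]
Op 4: d = malloc(16) -> d = NULL; heap: [0-12 ALLOC][13-24 ALLOC][25-39 ALLOC][40-48 FREE]
Op 5: c = realloc(c, 24) -> c = 25; heap: [0-12 ALLOC][13-24 ALLOC][25-48 ALLOC]
Op 6: a = realloc(a, 12) -> a = 0; heap: [0-11 ALLOC][12-12 FREE][13-24 ALLOC][25-48 ALLOC]
Op 7: a = realloc(a, 4) -> a = 0; heap: [0-3 ALLOC][4-12 FREE][13-24 ALLOC][25-48 ALLOC]
Op 8: b = realloc(b, 6) -> b = 13; heap: [0-3 ALLOC][4-12 FREE][13-18 ALLOC][19-24 FREE][25-48 ALLOC]
Op 9: free(a) -> (freed a); heap: [0-12 FREE][13-18 ALLOC][19-24 FREE][25-48 ALLOC]
Free blocks: [13 6] total_free=19 largest=13 -> 100*(19-13)/19 = 600/19 ≈ 31.579 -> rounds to 32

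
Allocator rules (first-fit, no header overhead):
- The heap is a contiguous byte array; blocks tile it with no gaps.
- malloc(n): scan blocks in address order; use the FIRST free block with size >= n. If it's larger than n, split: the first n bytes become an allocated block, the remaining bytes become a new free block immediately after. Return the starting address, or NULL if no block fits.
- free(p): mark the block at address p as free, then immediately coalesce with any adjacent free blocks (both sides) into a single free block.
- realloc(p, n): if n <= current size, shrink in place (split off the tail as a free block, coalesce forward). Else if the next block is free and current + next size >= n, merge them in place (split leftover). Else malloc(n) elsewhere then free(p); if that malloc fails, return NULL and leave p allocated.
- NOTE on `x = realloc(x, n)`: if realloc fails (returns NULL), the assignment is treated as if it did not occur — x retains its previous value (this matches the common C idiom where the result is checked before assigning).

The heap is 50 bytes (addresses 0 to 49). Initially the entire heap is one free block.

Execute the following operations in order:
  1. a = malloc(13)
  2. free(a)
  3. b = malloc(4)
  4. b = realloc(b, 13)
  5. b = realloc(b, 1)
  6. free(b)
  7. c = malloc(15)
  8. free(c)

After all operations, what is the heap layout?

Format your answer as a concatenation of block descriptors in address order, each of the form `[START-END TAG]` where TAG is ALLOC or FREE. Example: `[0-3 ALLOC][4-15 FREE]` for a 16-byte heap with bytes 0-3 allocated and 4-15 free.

Answer: [0-49 FREE]

Derivation:
Op 1: a = malloc(13) -> a = 0; heap: [0-12 ALLOC][13-49 FREE]
Op 2: free(a) -> (freed a); heap: [0-49 FREE]
Op 3: b = malloc(4) -> b = 0; heap: [0-3 ALLOC][4-49 FREE]
Op 4: b = realloc(b, 13) -> b = 0; heap: [0-12 ALLOC][13-49 FREE]
Op 5: b = realloc(b, 1) -> b = 0; heap: [0-0 ALLOC][1-49 FREE]
Op 6: free(b) -> (freed b); heap: [0-49 FREE]
Op 7: c = malloc(15) -> c = 0; heap: [0-14 ALLOC][15-49 FREE]
Op 8: free(c) -> (freed c); heap: [0-49 FREE]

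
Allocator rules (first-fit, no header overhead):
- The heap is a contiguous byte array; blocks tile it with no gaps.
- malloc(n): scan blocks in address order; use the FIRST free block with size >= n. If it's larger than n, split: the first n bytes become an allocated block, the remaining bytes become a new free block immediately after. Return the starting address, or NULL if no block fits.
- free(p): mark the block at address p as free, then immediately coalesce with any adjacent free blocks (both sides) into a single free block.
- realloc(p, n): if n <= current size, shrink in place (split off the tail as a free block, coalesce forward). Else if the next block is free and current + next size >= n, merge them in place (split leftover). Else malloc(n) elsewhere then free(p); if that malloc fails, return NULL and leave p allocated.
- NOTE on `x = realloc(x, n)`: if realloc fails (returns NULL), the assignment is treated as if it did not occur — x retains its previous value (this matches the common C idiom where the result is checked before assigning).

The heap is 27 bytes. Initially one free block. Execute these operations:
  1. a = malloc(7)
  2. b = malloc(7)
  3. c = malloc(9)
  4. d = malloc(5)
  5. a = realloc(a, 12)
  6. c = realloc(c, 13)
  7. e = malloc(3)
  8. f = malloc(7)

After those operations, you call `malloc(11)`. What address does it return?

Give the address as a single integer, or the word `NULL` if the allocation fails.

Answer: NULL

Derivation:
Op 1: a = malloc(7) -> a = 0; heap: [0-6 ALLOC][7-26 FREE]
Op 2: b = malloc(7) -> b = 7; heap: [0-6 ALLOC][7-13 ALLOC][14-26 FREE]
Op 3: c = malloc(9) -> c = 14; heap: [0-6 ALLOC][7-13 ALLOC][14-22 ALLOC][23-26 FREE]
Op 4: d = malloc(5) -> d = NULL; heap: [0-6 ALLOC][7-13 ALLOC][14-22 ALLOC][23-26 FREE]
Op 5: a = realloc(a, 12) -> NULL (a unchanged); heap: [0-6 ALLOC][7-13 ALLOC][14-22 ALLOC][23-26 FREE]
Op 6: c = realloc(c, 13) -> c = 14; heap: [0-6 ALLOC][7-13 ALLOC][14-26 ALLOC]
Op 7: e = malloc(3) -> e = NULL; heap: [0-6 ALLOC][7-13 ALLOC][14-26 ALLOC]
Op 8: f = malloc(7) -> f = NULL; heap: [0-6 ALLOC][7-13 ALLOC][14-26 ALLOC]
malloc(11): first-fit scan over [0-6 ALLOC][7-13 ALLOC][14-26 ALLOC] -> NULL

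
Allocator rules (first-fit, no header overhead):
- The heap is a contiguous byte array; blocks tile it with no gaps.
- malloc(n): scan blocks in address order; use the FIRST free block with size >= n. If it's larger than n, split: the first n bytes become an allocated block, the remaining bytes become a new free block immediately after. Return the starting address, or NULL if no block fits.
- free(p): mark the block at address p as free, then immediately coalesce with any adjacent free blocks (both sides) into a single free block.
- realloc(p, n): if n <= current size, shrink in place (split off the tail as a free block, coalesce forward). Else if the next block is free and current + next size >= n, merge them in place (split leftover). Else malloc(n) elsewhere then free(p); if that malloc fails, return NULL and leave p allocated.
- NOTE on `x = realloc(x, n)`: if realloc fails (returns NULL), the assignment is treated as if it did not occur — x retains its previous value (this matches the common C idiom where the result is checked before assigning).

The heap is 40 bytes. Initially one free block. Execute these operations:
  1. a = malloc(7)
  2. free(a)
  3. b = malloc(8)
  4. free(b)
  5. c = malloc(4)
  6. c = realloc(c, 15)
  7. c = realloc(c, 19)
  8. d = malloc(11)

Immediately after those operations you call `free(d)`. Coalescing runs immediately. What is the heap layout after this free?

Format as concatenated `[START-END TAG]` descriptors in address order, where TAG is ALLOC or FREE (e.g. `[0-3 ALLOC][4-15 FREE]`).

Answer: [0-18 ALLOC][19-39 FREE]

Derivation:
Op 1: a = malloc(7) -> a = 0; heap: [0-6 ALLOC][7-39 FREE]
Op 2: free(a) -> (freed a); heap: [0-39 FREE]
Op 3: b = malloc(8) -> b = 0; heap: [0-7 ALLOC][8-39 FREE]
Op 4: free(b) -> (freed b); heap: [0-39 FREE]
Op 5: c = malloc(4) -> c = 0; heap: [0-3 ALLOC][4-39 FREE]
Op 6: c = realloc(c, 15) -> c = 0; heap: [0-14 ALLOC][15-39 FREE]
Op 7: c = realloc(c, 19) -> c = 0; heap: [0-18 ALLOC][19-39 FREE]
Op 8: d = malloc(11) -> d = 19; heap: [0-18 ALLOC][19-29 ALLOC][30-39 FREE]
free(d): d = 19 -> block [19-29 ALLOC]; mark free, coalesce with adjacent free neighbors -> [0-18 ALLOC][19-39 FREE]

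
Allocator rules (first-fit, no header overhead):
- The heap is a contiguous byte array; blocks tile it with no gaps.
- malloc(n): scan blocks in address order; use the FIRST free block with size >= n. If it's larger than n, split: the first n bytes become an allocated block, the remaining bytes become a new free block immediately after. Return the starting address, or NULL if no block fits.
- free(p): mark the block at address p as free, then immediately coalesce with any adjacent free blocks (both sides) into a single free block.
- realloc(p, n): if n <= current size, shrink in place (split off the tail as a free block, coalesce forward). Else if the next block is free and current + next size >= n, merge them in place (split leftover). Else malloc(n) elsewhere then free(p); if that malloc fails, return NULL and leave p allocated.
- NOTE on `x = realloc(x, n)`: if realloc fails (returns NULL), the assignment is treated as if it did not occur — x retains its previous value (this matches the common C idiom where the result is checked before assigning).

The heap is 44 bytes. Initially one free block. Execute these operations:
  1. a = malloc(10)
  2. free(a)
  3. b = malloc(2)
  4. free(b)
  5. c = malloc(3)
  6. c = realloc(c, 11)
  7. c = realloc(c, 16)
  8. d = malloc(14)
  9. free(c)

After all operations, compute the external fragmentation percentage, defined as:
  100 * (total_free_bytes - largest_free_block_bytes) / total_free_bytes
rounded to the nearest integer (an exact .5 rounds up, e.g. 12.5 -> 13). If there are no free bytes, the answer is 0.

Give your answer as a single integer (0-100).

Op 1: a = malloc(10) -> a = 0; heap: [0-9 ALLOC][10-43 FREE]
Op 2: free(a) -> (freed a); heap: [0-43 FREE]
Op 3: b = malloc(2) -> b = 0; heap: [0-1 ALLOC][2-43 FREE]
Op 4: free(b) -> (freed b); heap: [0-43 FREE]
Op 5: c = malloc(3) -> c = 0; heap: [0-2 ALLOC][3-43 FREE]
Op 6: c = realloc(c, 11) -> c = 0; heap: [0-10 ALLOC][11-43 FREE]
Op 7: c = realloc(c, 16) -> c = 0; heap: [0-15 ALLOC][16-43 FREE]
Op 8: d = malloc(14) -> d = 16; heap: [0-15 ALLOC][16-29 ALLOC][30-43 FREE]
Op 9: free(c) -> (freed c); heap: [0-15 FREE][16-29 ALLOC][30-43 FREE]
Free blocks: [16 14] total_free=30 largest=16 -> 100*(30-16)/30 = 1400/30 ≈ 46.667 -> rounds to 47

Answer: 47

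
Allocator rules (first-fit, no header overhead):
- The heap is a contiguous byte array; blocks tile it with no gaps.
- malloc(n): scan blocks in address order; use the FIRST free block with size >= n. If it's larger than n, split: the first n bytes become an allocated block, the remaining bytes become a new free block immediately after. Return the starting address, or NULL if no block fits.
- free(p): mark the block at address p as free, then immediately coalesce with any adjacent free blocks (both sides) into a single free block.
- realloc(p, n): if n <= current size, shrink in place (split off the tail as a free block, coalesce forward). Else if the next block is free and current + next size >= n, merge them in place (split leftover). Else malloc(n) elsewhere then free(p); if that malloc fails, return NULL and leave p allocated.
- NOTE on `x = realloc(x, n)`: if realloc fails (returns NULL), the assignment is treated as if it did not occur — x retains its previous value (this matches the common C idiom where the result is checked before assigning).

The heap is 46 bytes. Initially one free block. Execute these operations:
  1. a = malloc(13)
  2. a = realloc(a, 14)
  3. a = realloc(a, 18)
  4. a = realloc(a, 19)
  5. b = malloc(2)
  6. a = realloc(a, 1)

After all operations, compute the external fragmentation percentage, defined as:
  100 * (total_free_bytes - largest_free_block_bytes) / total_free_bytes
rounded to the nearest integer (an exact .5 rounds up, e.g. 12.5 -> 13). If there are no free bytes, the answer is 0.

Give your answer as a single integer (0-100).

Answer: 42

Derivation:
Op 1: a = malloc(13) -> a = 0; heap: [0-12 ALLOC][13-45 FREE]
Op 2: a = realloc(a, 14) -> a = 0; heap: [0-13 ALLOC][14-45 FREE]
Op 3: a = realloc(a, 18) -> a = 0; heap: [0-17 ALLOC][18-45 FREE]
Op 4: a = realloc(a, 19) -> a = 0; heap: [0-18 ALLOC][19-45 FREE]
Op 5: b = malloc(2) -> b = 19; heap: [0-18 ALLOC][19-20 ALLOC][21-45 FREE]
Op 6: a = realloc(a, 1) -> a = 0; heap: [0-0 ALLOC][1-18 FREE][19-20 ALLOC][21-45 FREE]
Free blocks: [18 25] total_free=43 largest=25 -> 100*(43-25)/43 = 1800/43 ≈ 41.860 -> rounds to 42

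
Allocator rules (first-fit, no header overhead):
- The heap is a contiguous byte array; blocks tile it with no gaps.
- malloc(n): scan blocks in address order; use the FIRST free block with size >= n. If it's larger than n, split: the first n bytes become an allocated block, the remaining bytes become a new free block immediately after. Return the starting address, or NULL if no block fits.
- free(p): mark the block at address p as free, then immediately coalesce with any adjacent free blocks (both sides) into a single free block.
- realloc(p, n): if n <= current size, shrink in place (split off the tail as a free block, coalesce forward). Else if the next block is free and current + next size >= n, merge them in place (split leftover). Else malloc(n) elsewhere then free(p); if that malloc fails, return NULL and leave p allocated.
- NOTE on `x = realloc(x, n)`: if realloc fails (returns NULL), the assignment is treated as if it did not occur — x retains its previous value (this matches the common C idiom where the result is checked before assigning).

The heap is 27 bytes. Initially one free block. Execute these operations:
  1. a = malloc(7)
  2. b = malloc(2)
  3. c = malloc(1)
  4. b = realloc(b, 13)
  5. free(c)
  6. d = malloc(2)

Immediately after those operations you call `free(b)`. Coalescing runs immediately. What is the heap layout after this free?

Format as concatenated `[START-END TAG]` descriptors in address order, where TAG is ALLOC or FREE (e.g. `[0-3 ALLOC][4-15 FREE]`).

Answer: [0-6 ALLOC][7-8 ALLOC][9-26 FREE]

Derivation:
Op 1: a = malloc(7) -> a = 0; heap: [0-6 ALLOC][7-26 FREE]
Op 2: b = malloc(2) -> b = 7; heap: [0-6 ALLOC][7-8 ALLOC][9-26 FREE]
Op 3: c = malloc(1) -> c = 9; heap: [0-6 ALLOC][7-8 ALLOC][9-9 ALLOC][10-26 FREE]
Op 4: b = realloc(b, 13) -> b = 10; heap: [0-6 ALLOC][7-8 FREE][9-9 ALLOC][10-22 ALLOC][23-26 FREE]
Op 5: free(c) -> (freed c); heap: [0-6 ALLOC][7-9 FREE][10-22 ALLOC][23-26 FREE]
Op 6: d = malloc(2) -> d = 7; heap: [0-6 ALLOC][7-8 ALLOC][9-9 FREE][10-22 ALLOC][23-26 FREE]
free(b): b = 10 -> block [10-22 ALLOC]; mark free, coalesce with adjacent free neighbors -> [0-6 ALLOC][7-8 ALLOC][9-26 FREE]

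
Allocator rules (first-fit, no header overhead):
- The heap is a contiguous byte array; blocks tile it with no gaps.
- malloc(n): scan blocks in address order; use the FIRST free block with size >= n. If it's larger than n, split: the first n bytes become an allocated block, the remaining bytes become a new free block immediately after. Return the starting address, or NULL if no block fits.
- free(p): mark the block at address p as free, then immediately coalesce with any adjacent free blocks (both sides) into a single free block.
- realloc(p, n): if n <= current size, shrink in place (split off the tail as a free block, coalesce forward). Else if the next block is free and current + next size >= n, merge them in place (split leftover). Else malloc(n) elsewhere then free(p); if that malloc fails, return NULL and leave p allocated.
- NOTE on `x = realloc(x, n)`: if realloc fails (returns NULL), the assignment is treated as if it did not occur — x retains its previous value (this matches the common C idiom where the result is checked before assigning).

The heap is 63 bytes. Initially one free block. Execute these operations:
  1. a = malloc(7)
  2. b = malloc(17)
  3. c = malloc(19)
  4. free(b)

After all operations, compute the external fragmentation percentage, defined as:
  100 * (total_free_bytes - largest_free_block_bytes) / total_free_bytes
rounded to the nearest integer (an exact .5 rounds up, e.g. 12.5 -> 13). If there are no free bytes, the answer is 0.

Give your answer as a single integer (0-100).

Answer: 46

Derivation:
Op 1: a = malloc(7) -> a = 0; heap: [0-6 ALLOC][7-62 FREE]
Op 2: b = malloc(17) -> b = 7; heap: [0-6 ALLOC][7-23 ALLOC][24-62 FREE]
Op 3: c = malloc(19) -> c = 24; heap: [0-6 ALLOC][7-23 ALLOC][24-42 ALLOC][43-62 FREE]
Op 4: free(b) -> (freed b); heap: [0-6 ALLOC][7-23 FREE][24-42 ALLOC][43-62 FREE]
Free blocks: [17 20] total_free=37 largest=20 -> 100*(37-20)/37 = 1700/37 ≈ 45.946 -> rounds to 46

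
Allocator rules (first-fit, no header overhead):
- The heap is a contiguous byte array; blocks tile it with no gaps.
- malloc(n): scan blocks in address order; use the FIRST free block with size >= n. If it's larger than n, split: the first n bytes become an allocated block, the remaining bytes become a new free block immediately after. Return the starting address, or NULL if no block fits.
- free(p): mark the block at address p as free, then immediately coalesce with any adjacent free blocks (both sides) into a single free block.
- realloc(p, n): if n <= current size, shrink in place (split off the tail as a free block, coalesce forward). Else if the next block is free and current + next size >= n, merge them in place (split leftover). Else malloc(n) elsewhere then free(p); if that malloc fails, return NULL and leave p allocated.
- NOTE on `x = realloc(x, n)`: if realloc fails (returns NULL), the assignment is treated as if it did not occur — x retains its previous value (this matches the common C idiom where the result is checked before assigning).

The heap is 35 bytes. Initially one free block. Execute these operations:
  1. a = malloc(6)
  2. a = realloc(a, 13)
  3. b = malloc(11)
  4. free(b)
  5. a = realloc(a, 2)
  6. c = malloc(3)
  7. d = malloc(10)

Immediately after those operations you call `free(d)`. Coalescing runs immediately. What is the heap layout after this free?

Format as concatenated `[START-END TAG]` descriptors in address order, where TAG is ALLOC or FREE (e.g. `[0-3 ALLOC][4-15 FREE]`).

Answer: [0-1 ALLOC][2-4 ALLOC][5-34 FREE]

Derivation:
Op 1: a = malloc(6) -> a = 0; heap: [0-5 ALLOC][6-34 FREE]
Op 2: a = realloc(a, 13) -> a = 0; heap: [0-12 ALLOC][13-34 FREE]
Op 3: b = malloc(11) -> b = 13; heap: [0-12 ALLOC][13-23 ALLOC][24-34 FREE]
Op 4: free(b) -> (freed b); heap: [0-12 ALLOC][13-34 FREE]
Op 5: a = realloc(a, 2) -> a = 0; heap: [0-1 ALLOC][2-34 FREE]
Op 6: c = malloc(3) -> c = 2; heap: [0-1 ALLOC][2-4 ALLOC][5-34 FREE]
Op 7: d = malloc(10) -> d = 5; heap: [0-1 ALLOC][2-4 ALLOC][5-14 ALLOC][15-34 FREE]
free(d): d = 5 -> block [5-14 ALLOC]; mark free, coalesce with adjacent free neighbors -> [0-1 ALLOC][2-4 ALLOC][5-34 FREE]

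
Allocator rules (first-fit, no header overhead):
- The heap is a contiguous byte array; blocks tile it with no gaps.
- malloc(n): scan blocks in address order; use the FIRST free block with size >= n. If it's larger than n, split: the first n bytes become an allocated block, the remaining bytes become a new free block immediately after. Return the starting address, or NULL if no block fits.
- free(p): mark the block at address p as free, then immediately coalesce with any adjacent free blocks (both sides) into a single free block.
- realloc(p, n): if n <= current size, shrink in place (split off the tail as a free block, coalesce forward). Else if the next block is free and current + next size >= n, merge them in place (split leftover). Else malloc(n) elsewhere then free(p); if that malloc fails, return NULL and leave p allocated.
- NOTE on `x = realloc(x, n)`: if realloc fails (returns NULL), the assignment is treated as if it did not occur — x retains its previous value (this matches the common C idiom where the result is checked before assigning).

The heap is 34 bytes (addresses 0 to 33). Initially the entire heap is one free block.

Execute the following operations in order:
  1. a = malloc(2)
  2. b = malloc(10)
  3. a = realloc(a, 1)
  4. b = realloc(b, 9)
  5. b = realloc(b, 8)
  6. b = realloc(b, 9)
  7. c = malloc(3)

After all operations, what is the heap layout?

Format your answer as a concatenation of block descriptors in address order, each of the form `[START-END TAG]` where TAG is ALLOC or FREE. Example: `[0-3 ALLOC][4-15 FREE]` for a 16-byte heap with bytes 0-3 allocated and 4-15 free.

Op 1: a = malloc(2) -> a = 0; heap: [0-1 ALLOC][2-33 FREE]
Op 2: b = malloc(10) -> b = 2; heap: [0-1 ALLOC][2-11 ALLOC][12-33 FREE]
Op 3: a = realloc(a, 1) -> a = 0; heap: [0-0 ALLOC][1-1 FREE][2-11 ALLOC][12-33 FREE]
Op 4: b = realloc(b, 9) -> b = 2; heap: [0-0 ALLOC][1-1 FREE][2-10 ALLOC][11-33 FREE]
Op 5: b = realloc(b, 8) -> b = 2; heap: [0-0 ALLOC][1-1 FREE][2-9 ALLOC][10-33 FREE]
Op 6: b = realloc(b, 9) -> b = 2; heap: [0-0 ALLOC][1-1 FREE][2-10 ALLOC][11-33 FREE]
Op 7: c = malloc(3) -> c = 11; heap: [0-0 ALLOC][1-1 FREE][2-10 ALLOC][11-13 ALLOC][14-33 FREE]

Answer: [0-0 ALLOC][1-1 FREE][2-10 ALLOC][11-13 ALLOC][14-33 FREE]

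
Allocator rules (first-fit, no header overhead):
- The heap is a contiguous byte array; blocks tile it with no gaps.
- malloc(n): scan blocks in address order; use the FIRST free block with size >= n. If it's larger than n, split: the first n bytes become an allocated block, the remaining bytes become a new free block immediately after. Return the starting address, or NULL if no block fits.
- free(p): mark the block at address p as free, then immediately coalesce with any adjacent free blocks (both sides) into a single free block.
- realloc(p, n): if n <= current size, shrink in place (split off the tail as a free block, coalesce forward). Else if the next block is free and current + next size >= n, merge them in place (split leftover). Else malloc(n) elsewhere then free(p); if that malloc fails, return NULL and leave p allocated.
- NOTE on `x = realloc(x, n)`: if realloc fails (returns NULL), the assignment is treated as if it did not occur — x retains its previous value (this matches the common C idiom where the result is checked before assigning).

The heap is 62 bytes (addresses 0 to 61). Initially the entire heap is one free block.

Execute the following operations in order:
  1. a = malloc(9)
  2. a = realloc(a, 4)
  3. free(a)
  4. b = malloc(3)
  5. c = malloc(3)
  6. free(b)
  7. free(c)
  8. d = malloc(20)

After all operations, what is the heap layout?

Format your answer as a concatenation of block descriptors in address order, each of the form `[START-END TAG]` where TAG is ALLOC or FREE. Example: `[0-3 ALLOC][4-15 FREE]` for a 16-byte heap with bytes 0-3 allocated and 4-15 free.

Answer: [0-19 ALLOC][20-61 FREE]

Derivation:
Op 1: a = malloc(9) -> a = 0; heap: [0-8 ALLOC][9-61 FREE]
Op 2: a = realloc(a, 4) -> a = 0; heap: [0-3 ALLOC][4-61 FREE]
Op 3: free(a) -> (freed a); heap: [0-61 FREE]
Op 4: b = malloc(3) -> b = 0; heap: [0-2 ALLOC][3-61 FREE]
Op 5: c = malloc(3) -> c = 3; heap: [0-2 ALLOC][3-5 ALLOC][6-61 FREE]
Op 6: free(b) -> (freed b); heap: [0-2 FREE][3-5 ALLOC][6-61 FREE]
Op 7: free(c) -> (freed c); heap: [0-61 FREE]
Op 8: d = malloc(20) -> d = 0; heap: [0-19 ALLOC][20-61 FREE]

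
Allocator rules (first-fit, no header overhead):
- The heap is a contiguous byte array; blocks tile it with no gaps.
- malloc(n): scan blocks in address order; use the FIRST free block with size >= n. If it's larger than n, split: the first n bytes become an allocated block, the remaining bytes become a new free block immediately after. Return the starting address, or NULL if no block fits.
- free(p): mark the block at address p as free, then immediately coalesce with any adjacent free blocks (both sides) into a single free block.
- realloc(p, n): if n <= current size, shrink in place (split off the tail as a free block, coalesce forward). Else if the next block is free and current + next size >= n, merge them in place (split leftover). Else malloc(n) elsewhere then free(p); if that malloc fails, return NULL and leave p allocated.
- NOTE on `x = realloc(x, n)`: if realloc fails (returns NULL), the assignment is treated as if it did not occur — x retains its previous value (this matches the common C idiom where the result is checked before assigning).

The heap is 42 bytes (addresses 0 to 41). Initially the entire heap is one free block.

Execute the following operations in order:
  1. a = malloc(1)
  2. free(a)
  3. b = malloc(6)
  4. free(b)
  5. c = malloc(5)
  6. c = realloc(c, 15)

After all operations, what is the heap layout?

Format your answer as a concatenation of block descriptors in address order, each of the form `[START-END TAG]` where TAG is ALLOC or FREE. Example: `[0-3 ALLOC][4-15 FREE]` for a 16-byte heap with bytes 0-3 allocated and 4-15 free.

Answer: [0-14 ALLOC][15-41 FREE]

Derivation:
Op 1: a = malloc(1) -> a = 0; heap: [0-0 ALLOC][1-41 FREE]
Op 2: free(a) -> (freed a); heap: [0-41 FREE]
Op 3: b = malloc(6) -> b = 0; heap: [0-5 ALLOC][6-41 FREE]
Op 4: free(b) -> (freed b); heap: [0-41 FREE]
Op 5: c = malloc(5) -> c = 0; heap: [0-4 ALLOC][5-41 FREE]
Op 6: c = realloc(c, 15) -> c = 0; heap: [0-14 ALLOC][15-41 FREE]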